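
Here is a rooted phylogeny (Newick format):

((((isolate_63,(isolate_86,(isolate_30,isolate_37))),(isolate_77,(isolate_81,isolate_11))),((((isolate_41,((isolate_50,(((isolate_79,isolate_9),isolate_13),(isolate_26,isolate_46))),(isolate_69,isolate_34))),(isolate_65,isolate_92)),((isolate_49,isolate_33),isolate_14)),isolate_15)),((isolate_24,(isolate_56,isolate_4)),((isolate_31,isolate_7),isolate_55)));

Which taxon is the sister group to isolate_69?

isolate_69 attaches to the tree at the node subtending (isolate_69,isolate_34).
The other lineage descending from that same node — the sister group — is the single tip isolate_34.

isolate_34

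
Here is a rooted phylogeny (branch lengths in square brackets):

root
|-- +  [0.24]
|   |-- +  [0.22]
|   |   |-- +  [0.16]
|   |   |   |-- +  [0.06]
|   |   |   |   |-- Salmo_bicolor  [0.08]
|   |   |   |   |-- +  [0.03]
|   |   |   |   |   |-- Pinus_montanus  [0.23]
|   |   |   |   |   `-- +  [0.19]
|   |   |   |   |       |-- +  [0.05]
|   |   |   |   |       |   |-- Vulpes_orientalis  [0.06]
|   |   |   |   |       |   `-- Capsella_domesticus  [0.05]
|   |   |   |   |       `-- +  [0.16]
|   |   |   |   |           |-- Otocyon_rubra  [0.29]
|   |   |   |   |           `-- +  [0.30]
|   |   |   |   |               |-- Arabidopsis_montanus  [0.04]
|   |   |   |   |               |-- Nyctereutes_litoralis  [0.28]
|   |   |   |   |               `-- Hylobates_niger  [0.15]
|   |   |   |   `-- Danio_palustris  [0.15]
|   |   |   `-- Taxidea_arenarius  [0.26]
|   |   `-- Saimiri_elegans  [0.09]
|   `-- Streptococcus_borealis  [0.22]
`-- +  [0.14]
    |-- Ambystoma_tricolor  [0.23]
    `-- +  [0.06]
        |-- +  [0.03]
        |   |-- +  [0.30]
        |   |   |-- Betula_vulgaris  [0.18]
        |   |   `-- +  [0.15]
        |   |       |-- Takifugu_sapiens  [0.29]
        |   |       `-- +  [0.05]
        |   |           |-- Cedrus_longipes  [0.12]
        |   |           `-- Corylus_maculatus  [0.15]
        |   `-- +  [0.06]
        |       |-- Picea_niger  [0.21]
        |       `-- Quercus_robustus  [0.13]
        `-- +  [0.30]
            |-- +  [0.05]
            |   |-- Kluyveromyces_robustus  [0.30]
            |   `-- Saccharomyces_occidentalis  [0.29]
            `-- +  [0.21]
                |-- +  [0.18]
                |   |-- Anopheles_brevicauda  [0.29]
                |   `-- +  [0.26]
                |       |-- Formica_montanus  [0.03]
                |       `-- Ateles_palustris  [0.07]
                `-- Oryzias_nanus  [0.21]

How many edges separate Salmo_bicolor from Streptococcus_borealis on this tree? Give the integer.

5

The MRCA of Salmo_bicolor and Streptococcus_borealis is the node subtending ((((Salmo_bicolor,(Pinus_montanus,((Vulpes_orientalis,Capsella_domesticus),(Otocyon_rubra,(Arabidopsis_montanus,Nyctereutes_litoralis,Hylobates_niger)))),Danio_palustris),Taxidea_arenarius),Saimiri_elegans),Streptococcus_borealis).
From Salmo_bicolor up to that node: 4 branches. From Streptococcus_borealis up to the same node: 1 branch. Total: 4 + 1 = 5.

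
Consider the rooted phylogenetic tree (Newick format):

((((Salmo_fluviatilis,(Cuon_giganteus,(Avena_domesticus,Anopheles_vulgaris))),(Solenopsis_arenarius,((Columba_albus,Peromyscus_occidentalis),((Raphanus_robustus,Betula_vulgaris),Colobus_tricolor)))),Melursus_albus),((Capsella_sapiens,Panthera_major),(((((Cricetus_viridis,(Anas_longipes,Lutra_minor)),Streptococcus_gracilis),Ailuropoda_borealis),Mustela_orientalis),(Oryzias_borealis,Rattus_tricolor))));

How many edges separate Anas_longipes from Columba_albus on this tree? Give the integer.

14

The MRCA of Anas_longipes and Columba_albus is the root of the tree.
From Anas_longipes up to that node: 8 branches. From Columba_albus up to the same node: 6 branches. Total: 8 + 6 = 14.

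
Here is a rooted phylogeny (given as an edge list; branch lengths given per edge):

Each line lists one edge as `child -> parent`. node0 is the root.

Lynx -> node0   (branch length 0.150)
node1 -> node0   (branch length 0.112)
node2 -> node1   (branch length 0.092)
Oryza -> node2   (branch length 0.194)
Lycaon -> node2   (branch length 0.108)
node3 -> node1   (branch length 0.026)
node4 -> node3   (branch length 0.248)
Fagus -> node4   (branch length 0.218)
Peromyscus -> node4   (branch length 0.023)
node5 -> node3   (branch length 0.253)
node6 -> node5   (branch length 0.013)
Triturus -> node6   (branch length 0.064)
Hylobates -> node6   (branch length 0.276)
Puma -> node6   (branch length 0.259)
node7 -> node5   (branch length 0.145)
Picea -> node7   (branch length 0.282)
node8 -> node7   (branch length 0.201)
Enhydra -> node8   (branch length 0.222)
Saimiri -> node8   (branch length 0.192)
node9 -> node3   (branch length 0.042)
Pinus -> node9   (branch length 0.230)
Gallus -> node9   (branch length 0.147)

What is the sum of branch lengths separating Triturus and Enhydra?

0.645

The path runs Triturus → … → MRCA → … → Enhydra; the MRCA is the node subtending ((Triturus,Hylobates,Puma),(Picea,(Enhydra,Saimiri))).
Branch lengths along that path: 0.064 + 0.013 + 0.145 + 0.201 + 0.222 = 0.645.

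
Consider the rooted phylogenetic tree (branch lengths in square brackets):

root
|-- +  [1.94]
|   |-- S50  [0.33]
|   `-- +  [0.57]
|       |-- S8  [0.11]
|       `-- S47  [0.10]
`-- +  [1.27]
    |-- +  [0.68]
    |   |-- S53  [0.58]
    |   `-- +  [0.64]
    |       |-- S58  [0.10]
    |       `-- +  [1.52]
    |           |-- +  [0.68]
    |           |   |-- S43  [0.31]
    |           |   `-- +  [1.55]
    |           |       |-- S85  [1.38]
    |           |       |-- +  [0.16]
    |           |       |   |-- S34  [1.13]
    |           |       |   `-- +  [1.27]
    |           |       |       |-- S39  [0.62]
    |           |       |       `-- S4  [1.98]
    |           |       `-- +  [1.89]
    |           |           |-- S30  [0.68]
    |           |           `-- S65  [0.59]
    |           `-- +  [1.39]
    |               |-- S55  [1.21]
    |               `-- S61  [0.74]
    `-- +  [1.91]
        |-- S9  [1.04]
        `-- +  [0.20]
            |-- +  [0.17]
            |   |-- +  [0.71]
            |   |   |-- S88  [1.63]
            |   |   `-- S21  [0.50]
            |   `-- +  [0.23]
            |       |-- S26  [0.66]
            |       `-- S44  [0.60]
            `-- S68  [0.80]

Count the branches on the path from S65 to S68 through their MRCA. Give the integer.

The MRCA of S65 and S68 is the node subtending ((S53,(S58,((S43,(S85,(S34,(S39,S4)),(S30,S65))),(S55,S61)))),(S9,(((S88,S21),(S26,S44)),S68))).
From S65 up to that node: 7 branches. From S68 up to the same node: 3 branches. Total: 7 + 3 = 10.

10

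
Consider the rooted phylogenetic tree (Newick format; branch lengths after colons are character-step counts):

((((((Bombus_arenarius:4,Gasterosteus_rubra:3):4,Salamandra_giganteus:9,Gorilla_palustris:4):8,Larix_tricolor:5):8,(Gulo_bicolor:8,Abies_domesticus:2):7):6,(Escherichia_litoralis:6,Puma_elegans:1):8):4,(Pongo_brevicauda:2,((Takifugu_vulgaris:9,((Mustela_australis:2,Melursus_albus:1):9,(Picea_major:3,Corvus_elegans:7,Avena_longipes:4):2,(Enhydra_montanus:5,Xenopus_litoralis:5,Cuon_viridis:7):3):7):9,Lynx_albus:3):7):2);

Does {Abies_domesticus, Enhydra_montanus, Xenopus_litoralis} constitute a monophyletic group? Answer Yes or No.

No

The MRCA of the listed taxa is the root, so the smallest clade containing them is the whole tree.
That clade also contains Avena_longipes, Bombus_arenarius, Corvus_elegans, Cuon_viridis, Escherichia_litoralis, Gasterosteus_rubra, Gorilla_palustris, Gulo_bicolor, Larix_tricolor, Lynx_albus, Melursus_albus, Mustela_australis, Picea_major, Pongo_brevicauda, Puma_elegans, Salamandra_giganteus, Takifugu_vulgaris, which are not in the proposed group, so the group is not monophyletic.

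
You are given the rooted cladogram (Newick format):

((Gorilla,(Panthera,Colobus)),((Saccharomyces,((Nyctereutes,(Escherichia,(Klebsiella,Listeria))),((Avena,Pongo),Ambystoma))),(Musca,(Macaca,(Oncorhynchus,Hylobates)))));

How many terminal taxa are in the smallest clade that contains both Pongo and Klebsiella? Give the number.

7

The MRCA of Pongo and Klebsiella is the node subtending ((Nyctereutes,(Escherichia,(Klebsiella,Listeria))),((Avena,Pongo),Ambystoma)).
That clade contains 7 terminal taxa: Ambystoma, Avena, Escherichia, Klebsiella, Listeria, Nyctereutes, Pongo.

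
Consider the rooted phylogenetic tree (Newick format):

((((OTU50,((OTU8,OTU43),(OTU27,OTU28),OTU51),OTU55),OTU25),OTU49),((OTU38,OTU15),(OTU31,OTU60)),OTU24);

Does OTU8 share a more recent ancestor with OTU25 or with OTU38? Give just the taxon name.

OTU25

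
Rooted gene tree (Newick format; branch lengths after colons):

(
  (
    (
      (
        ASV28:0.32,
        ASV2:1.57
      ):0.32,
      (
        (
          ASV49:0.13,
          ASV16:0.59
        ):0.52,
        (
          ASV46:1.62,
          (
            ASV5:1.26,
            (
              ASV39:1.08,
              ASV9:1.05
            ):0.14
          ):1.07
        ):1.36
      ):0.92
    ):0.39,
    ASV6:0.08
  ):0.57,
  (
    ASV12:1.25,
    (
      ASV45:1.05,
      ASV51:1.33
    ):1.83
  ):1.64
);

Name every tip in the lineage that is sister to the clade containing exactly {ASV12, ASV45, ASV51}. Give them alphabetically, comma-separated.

ASV16, ASV2, ASV28, ASV39, ASV46, ASV49, ASV5, ASV6, ASV9

The clade containing exactly {ASV12, ASV45, ASV51} attaches directly to the root of the tree.
The other lineage descending from that same node — the sister group — is (((ASV28,ASV2),((ASV49,ASV16),(ASV46,(ASV5,(ASV39,ASV9))))),ASV6); its 9 tips in alphabetical order are the answer.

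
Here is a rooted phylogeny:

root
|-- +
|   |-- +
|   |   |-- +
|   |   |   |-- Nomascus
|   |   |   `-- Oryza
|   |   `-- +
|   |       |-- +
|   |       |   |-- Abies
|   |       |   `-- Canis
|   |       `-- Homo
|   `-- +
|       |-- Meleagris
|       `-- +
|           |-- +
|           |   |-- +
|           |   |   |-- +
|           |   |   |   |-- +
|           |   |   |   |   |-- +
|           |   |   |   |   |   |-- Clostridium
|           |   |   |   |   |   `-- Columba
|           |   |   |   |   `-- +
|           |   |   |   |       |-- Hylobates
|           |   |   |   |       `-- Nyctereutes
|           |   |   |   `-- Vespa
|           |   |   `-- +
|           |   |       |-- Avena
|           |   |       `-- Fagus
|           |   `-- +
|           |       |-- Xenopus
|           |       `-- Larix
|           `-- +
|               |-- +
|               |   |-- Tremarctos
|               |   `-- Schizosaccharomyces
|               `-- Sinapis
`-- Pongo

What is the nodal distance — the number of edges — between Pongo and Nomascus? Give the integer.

5

The MRCA of Pongo and Nomascus is the root of the tree.
From Pongo up to that node: 1 branch. From Nomascus up to the same node: 4 branches. Total: 1 + 4 = 5.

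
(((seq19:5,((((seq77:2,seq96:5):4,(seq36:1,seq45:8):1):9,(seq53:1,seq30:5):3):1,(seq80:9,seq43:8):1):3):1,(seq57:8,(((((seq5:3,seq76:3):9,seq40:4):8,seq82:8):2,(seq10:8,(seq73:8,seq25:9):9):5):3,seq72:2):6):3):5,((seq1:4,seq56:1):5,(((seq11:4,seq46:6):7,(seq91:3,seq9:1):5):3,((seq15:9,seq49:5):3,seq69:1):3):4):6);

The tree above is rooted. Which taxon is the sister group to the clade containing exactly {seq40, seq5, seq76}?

The clade containing exactly {seq40, seq5, seq76} attaches to the tree at the node subtending (((seq5,seq76),seq40),seq82).
The other lineage descending from that same node — the sister group — is the single tip seq82.

seq82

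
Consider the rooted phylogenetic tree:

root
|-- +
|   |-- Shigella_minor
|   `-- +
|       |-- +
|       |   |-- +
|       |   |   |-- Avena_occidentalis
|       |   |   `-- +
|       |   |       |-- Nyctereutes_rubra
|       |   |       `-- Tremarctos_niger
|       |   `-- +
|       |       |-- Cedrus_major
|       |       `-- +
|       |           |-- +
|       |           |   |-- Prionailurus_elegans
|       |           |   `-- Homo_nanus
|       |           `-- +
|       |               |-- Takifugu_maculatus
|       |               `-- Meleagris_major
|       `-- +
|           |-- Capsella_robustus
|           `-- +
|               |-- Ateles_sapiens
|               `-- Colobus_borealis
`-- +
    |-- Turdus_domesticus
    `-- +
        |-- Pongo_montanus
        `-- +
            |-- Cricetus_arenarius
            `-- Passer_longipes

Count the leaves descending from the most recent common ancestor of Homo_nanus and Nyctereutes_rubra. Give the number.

The MRCA of Homo_nanus and Nyctereutes_rubra is the node subtending ((Avena_occidentalis,(Nyctereutes_rubra,Tremarctos_niger)),(Cedrus_major,((Prionailurus_elegans,Homo_nanus),(Takifugu_maculatus,Meleagris_major)))).
That clade contains 8 terminal taxa: Avena_occidentalis, Cedrus_major, Homo_nanus, Meleagris_major, Nyctereutes_rubra, Prionailurus_elegans, Takifugu_maculatus, Tremarctos_niger.

8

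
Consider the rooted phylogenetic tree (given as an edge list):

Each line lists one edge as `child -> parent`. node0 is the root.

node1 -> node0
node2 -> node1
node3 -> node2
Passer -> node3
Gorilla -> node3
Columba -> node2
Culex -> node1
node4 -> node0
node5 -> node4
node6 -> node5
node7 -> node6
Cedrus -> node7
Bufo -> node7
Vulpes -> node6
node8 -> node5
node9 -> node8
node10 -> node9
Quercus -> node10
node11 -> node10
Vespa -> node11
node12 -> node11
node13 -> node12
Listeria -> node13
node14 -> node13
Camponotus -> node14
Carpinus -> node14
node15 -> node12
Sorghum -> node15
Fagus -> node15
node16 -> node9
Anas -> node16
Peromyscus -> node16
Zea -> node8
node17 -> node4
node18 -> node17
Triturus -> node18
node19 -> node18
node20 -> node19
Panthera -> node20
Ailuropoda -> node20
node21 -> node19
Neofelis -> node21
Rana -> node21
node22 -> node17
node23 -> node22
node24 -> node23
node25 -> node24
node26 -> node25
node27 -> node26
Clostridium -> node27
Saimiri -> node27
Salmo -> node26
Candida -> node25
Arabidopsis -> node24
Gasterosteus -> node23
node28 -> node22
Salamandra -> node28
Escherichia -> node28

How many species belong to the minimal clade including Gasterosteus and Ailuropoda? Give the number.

The MRCA of Gasterosteus and Ailuropoda is the node subtending ((Triturus,((Panthera,Ailuropoda),(Neofelis,Rana))),((((((Clostridium,Saimiri),Salmo),Candida),Arabidopsis),Gasterosteus),(Salamandra,Escherichia))).
That clade contains 13 terminal taxa: Ailuropoda, Arabidopsis, Candida, Clostridium, Escherichia, Gasterosteus, Neofelis, Panthera, Rana, Saimiri, Salamandra, Salmo, Triturus.

13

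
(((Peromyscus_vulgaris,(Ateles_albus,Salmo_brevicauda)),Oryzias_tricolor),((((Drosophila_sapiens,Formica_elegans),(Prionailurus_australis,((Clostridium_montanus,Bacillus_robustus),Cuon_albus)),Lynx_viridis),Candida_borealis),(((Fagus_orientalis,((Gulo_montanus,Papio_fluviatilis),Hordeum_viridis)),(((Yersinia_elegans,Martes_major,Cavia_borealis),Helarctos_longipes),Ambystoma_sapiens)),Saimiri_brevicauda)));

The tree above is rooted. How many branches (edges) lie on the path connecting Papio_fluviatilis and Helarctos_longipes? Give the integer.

7

The MRCA of Papio_fluviatilis and Helarctos_longipes is the node subtending ((Fagus_orientalis,((Gulo_montanus,Papio_fluviatilis),Hordeum_viridis)),(((Yersinia_elegans,Martes_major,Cavia_borealis),Helarctos_longipes),Ambystoma_sapiens)).
From Papio_fluviatilis up to that node: 4 branches. From Helarctos_longipes up to the same node: 3 branches. Total: 4 + 3 = 7.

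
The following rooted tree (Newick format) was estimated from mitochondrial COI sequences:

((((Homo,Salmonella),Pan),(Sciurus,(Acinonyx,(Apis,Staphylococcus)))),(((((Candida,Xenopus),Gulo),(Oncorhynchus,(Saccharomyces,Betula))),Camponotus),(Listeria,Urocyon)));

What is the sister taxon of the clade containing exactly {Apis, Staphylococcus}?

The clade containing exactly {Apis, Staphylococcus} attaches to the tree at the node subtending (Acinonyx,(Apis,Staphylococcus)).
The other lineage descending from that same node — the sister group — is the single tip Acinonyx.

Acinonyx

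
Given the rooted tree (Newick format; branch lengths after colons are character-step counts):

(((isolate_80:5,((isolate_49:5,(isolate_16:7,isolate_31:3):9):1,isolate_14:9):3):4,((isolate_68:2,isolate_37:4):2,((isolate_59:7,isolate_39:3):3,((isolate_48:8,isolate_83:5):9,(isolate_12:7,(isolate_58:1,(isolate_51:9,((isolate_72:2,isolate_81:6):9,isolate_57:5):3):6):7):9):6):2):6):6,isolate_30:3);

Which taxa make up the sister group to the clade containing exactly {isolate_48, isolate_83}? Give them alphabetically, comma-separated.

isolate_12, isolate_51, isolate_57, isolate_58, isolate_72, isolate_81

The clade containing exactly {isolate_48, isolate_83} attaches to the tree at the node subtending ((isolate_48,isolate_83),(isolate_12,(isolate_58,(isolate_51,((isolate_72,isolate_81),isolate_57))))).
The other lineage descending from that same node — the sister group — is (isolate_12,(isolate_58,(isolate_51,((isolate_72,isolate_81),isolate_57)))); its 6 tips in alphabetical order are the answer.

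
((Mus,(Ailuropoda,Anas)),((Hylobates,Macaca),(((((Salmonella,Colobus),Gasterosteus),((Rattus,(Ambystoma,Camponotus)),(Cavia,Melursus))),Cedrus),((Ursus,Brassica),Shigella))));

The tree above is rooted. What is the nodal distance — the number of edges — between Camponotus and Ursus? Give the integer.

9

The MRCA of Camponotus and Ursus is the node subtending (((((Salmonella,Colobus),Gasterosteus),((Rattus,(Ambystoma,Camponotus)),(Cavia,Melursus))),Cedrus),((Ursus,Brassica),Shigella)).
From Camponotus up to that node: 6 branches. From Ursus up to the same node: 3 branches. Total: 6 + 3 = 9.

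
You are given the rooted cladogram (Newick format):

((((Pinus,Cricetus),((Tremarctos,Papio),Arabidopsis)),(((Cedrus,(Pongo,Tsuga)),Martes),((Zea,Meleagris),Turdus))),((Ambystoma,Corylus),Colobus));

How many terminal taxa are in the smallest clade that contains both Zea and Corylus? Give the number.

15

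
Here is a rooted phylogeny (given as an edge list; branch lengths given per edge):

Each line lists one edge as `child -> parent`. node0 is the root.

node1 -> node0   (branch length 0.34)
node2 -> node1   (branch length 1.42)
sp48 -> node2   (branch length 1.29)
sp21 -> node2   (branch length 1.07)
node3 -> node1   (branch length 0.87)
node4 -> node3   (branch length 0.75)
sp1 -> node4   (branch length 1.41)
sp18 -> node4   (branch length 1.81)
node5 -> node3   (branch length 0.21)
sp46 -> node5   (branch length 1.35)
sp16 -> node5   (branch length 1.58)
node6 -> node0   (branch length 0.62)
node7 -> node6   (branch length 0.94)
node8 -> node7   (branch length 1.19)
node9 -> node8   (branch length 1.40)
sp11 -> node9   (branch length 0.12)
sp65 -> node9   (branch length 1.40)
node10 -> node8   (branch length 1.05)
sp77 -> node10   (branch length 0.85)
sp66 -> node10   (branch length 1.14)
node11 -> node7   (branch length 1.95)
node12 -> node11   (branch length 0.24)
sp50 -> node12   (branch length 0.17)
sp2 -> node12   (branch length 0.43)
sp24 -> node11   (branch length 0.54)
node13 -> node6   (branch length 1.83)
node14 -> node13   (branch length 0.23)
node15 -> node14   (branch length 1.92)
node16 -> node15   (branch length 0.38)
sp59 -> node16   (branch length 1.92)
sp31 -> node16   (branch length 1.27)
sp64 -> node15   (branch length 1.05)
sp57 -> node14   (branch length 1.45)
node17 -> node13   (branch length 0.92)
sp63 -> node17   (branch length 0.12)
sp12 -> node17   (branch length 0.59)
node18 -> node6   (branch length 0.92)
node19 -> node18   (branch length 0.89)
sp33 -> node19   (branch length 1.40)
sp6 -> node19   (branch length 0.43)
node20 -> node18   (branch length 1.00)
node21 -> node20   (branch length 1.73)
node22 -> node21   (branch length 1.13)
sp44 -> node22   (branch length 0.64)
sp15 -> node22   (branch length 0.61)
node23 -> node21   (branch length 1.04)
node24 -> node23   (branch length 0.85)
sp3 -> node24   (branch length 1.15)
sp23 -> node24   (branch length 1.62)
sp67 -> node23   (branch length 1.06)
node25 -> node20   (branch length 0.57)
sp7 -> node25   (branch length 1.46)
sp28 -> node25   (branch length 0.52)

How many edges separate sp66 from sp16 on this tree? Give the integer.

The MRCA of sp66 and sp16 is the root of the tree.
From sp66 up to that node: 5 branches. From sp16 up to the same node: 4 branches. Total: 5 + 4 = 9.

9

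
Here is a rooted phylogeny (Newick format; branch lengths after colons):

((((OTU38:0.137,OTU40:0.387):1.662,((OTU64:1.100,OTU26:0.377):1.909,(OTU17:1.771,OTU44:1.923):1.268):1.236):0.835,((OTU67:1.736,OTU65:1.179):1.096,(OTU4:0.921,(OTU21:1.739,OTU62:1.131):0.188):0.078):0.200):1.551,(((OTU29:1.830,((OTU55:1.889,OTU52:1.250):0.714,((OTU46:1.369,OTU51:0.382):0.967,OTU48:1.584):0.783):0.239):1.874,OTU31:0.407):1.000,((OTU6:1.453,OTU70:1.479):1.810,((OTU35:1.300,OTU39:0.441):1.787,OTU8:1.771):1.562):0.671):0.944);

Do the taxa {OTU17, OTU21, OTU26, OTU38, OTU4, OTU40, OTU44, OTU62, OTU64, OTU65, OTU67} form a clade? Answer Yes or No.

The most recent common ancestor of these taxa subtends (((OTU38,OTU40),((OTU64,OTU26),(OTU17,OTU44))),((OTU67,OTU65),(OTU4,(OTU21,OTU62)))).
That clade has exactly 11 tips — every listed taxon and nothing else — so the group is monophyletic.

Yes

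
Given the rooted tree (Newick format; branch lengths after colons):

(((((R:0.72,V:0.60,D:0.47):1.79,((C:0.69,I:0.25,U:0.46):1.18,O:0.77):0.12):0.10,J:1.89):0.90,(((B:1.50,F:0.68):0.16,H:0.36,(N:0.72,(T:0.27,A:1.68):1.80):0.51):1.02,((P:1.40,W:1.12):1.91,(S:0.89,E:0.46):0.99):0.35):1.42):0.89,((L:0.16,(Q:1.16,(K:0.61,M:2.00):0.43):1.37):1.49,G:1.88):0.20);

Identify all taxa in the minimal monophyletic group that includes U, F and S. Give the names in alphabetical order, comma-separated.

Tracing U: it sits inside (C,I,U).
Tracing F: it sits inside (B,F).
Tracing S: it sits inside (S,E).
The smallest clade enclosing all 3 is ((((R,V,D),((C,I,U),O)),J),(((B,F),H,(N,(T,A))),((P,W),(S,E)))); the answer is its 18 terminal taxa in alphabetical order.

A, B, C, D, E, F, H, I, J, N, O, P, R, S, T, U, V, W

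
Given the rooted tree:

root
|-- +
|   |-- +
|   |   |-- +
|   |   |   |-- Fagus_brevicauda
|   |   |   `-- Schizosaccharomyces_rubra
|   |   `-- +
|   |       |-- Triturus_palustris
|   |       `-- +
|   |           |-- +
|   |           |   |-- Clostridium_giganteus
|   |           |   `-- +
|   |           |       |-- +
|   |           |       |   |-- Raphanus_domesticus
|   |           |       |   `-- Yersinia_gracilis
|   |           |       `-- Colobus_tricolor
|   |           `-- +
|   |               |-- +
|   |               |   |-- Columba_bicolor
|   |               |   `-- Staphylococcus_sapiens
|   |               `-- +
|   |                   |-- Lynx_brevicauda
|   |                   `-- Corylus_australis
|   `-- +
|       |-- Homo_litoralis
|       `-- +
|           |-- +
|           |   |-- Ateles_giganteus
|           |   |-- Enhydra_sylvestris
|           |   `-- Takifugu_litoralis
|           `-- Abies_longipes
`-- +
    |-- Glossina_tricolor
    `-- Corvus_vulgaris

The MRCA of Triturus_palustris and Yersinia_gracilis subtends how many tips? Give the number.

9

The MRCA of Triturus_palustris and Yersinia_gracilis is the node subtending (Triturus_palustris,((Clostridium_giganteus,((Raphanus_domesticus,Yersinia_gracilis),Colobus_tricolor)),((Columba_bicolor,Staphylococcus_sapiens),(Lynx_brevicauda,Corylus_australis)))).
That clade contains 9 terminal taxa: Clostridium_giganteus, Colobus_tricolor, Columba_bicolor, Corylus_australis, Lynx_brevicauda, Raphanus_domesticus, Staphylococcus_sapiens, Triturus_palustris, Yersinia_gracilis.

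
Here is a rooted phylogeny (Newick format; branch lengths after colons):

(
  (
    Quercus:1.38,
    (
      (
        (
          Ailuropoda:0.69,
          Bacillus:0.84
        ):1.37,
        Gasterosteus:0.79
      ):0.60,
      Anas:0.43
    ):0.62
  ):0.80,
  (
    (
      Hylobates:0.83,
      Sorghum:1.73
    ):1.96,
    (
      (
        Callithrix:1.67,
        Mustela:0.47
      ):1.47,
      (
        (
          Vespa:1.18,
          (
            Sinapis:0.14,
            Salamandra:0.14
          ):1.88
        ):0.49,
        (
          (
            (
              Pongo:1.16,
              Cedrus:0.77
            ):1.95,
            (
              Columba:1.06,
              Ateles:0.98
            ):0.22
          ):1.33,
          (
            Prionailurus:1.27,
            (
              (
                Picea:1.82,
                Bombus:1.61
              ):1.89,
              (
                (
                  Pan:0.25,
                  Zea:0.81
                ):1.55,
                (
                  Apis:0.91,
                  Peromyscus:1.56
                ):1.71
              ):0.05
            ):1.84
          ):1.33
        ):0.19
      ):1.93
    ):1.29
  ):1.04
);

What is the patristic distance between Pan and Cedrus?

The path runs Pan → … → MRCA → … → Cedrus; the MRCA is the node subtending (((Pongo,Cedrus),(Columba,Ateles)),(Prionailurus,((Picea,Bombus),((Pan,Zea),(Apis,Peromyscus))))).
Branch lengths along that path: 0.25 + 1.55 + 0.05 + 1.84 + 1.33 + 1.33 + 1.95 + 0.77 = 9.07.

9.07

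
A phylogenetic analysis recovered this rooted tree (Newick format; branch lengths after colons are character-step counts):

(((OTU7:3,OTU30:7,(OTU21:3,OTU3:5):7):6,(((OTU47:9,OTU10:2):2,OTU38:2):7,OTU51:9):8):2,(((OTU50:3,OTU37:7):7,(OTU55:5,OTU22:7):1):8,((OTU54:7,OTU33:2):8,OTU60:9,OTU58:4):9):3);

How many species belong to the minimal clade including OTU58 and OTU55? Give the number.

8

The MRCA of OTU58 and OTU55 is the node subtending (((OTU50,OTU37),(OTU55,OTU22)),((OTU54,OTU33),OTU60,OTU58)).
That clade contains 8 terminal taxa: OTU22, OTU33, OTU37, OTU50, OTU54, OTU55, OTU58, OTU60.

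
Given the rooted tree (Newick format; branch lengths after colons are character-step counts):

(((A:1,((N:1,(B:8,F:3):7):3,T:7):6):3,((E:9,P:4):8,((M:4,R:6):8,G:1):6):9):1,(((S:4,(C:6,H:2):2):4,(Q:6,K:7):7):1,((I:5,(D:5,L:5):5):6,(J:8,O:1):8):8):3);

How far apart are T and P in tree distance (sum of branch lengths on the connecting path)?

37

The path runs T → … → MRCA → … → P; the MRCA is the node subtending ((A,((N,(B,F)),T)),((E,P),((M,R),G))).
Branch lengths along that path: 7 + 6 + 3 + 9 + 8 + 4 = 37.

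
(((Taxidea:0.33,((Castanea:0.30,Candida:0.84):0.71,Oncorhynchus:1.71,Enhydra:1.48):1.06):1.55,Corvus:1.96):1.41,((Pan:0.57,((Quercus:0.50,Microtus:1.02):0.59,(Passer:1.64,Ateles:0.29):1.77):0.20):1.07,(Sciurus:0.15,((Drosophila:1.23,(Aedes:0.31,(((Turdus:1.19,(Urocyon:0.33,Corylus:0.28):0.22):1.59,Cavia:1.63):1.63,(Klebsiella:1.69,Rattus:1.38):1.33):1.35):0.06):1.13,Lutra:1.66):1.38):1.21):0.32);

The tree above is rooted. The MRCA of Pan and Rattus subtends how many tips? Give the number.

The MRCA of Pan and Rattus is the node subtending ((Pan,((Quercus,Microtus),(Passer,Ateles))),(Sciurus,((Drosophila,(Aedes,(((Turdus,(Urocyon,Corylus)),Cavia),(Klebsiella,Rattus)))),Lutra))).
That clade contains 15 terminal taxa: Aedes, Ateles, Cavia, Corylus, Drosophila, Klebsiella, Lutra, Microtus, Pan, Passer, Quercus, Rattus, Sciurus, Turdus, Urocyon.

15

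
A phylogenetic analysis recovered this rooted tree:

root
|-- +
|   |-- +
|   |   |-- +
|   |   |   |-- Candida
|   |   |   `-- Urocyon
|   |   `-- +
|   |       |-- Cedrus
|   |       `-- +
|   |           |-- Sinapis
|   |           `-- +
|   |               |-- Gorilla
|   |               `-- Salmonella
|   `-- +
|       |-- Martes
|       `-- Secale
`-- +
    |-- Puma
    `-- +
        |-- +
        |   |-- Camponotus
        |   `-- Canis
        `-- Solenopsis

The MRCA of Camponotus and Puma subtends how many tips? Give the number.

The MRCA of Camponotus and Puma is the node subtending (Puma,((Camponotus,Canis),Solenopsis)).
That clade contains 4 terminal taxa: Camponotus, Canis, Puma, Solenopsis.

4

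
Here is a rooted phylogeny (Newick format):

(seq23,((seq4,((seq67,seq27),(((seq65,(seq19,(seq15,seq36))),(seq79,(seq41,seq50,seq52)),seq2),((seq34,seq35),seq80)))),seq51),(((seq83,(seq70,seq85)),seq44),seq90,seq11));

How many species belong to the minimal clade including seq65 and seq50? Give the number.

9

The MRCA of seq65 and seq50 is the node subtending ((seq65,(seq19,(seq15,seq36))),(seq79,(seq41,seq50,seq52)),seq2).
That clade contains 9 terminal taxa: seq15, seq19, seq2, seq36, seq41, seq50, seq52, seq65, seq79.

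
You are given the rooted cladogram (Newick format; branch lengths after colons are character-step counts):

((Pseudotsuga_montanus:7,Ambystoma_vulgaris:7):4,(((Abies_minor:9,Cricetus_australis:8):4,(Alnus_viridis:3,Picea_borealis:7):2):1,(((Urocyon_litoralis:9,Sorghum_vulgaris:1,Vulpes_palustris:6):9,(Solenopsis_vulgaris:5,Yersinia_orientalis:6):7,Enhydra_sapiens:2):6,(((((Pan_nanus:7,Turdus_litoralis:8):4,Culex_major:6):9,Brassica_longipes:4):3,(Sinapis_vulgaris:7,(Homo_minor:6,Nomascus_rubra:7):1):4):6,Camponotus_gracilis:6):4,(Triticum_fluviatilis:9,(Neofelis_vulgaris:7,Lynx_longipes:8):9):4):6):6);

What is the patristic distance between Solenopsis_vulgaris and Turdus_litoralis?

The path runs Solenopsis_vulgaris → … → MRCA → … → Turdus_litoralis; the MRCA is the node subtending (((Urocyon_litoralis,Sorghum_vulgaris,Vulpes_palustris),(Solenopsis_vulgaris,Yersinia_orientalis),Enhydra_sapiens),(((((Pan_nanus,Turdus_litoralis),Culex_major),Brassica_longipes),(Sinapis_vulgaris,(Homo_minor,Nomascus_rubra))),Camponotus_gracilis),(Triticum_fluviatilis,(Neofelis_vulgaris,Lynx_longipes))).
Branch lengths along that path: 5 + 7 + 6 + 4 + 6 + 3 + 9 + 4 + 8 = 52.

52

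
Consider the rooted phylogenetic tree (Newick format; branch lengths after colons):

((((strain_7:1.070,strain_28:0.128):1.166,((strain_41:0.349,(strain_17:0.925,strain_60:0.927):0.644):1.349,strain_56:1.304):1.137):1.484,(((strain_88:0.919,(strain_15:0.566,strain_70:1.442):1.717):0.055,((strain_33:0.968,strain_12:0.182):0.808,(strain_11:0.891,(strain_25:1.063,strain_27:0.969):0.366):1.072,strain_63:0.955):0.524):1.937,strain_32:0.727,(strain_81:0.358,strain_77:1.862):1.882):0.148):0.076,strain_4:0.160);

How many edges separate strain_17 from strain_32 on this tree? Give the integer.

7

The MRCA of strain_17 and strain_32 is the node subtending (((strain_7,strain_28),((strain_41,(strain_17,strain_60)),strain_56)),(((strain_88,(strain_15,strain_70)),((strain_33,strain_12),(strain_11,(strain_25,strain_27)),strain_63)),strain_32,(strain_81,strain_77))).
From strain_17 up to that node: 5 branches. From strain_32 up to the same node: 2 branches. Total: 5 + 2 = 7.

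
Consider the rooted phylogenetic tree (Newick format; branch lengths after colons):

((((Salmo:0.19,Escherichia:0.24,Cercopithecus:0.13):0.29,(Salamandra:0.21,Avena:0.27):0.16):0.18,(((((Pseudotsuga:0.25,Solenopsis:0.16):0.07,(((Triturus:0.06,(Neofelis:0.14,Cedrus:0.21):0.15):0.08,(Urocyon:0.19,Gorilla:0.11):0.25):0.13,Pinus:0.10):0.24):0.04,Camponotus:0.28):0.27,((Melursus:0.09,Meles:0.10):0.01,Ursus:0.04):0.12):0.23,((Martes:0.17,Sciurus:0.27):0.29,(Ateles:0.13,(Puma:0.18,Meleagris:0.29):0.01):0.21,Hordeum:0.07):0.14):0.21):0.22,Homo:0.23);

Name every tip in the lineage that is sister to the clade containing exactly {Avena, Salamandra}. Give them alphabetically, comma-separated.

Cercopithecus, Escherichia, Salmo

The clade containing exactly {Avena, Salamandra} attaches to the tree at the node subtending ((Salmo,Escherichia,Cercopithecus),(Salamandra,Avena)).
The other lineage descending from that same node — the sister group — is (Salmo,Escherichia,Cercopithecus); its 3 tips in alphabetical order are the answer.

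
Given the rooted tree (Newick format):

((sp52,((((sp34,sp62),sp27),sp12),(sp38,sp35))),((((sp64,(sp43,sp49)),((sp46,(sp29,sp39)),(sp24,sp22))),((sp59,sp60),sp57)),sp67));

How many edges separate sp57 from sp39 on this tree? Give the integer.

The MRCA of sp57 and sp39 is the node subtending (((sp64,(sp43,sp49)),((sp46,(sp29,sp39)),(sp24,sp22))),((sp59,sp60),sp57)).
From sp57 up to that node: 2 branches. From sp39 up to the same node: 5 branches. Total: 2 + 5 = 7.

7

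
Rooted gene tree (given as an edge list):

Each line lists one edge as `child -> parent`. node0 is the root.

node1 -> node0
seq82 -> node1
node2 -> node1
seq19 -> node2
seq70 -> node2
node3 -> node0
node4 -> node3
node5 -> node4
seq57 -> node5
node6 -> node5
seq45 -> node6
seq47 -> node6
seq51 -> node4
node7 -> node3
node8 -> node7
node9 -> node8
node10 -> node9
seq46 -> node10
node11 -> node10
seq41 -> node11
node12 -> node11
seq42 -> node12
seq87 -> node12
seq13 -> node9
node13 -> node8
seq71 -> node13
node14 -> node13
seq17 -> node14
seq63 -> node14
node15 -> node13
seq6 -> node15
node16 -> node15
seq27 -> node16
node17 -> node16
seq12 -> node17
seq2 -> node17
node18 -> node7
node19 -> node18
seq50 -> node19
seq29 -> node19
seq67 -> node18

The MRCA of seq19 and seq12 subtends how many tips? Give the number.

22

The MRCA of seq19 and seq12 is the root, so the clade is the entire tree.
That clade contains 22 terminal taxa: seq12, seq13, seq17, seq19, seq2, seq27, seq29, seq41, seq42, seq45, seq46, seq47, seq50, seq51, seq57, seq6, seq63, seq67, seq70, seq71, seq82, seq87.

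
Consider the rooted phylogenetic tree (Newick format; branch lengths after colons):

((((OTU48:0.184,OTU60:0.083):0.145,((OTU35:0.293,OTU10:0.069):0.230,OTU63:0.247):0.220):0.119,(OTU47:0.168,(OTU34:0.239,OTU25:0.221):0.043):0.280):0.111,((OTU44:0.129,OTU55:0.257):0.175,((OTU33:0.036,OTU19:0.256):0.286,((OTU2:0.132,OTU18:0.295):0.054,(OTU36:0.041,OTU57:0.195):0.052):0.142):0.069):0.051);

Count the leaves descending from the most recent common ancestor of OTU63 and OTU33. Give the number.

16

The MRCA of OTU63 and OTU33 is the root, so the clade is the entire tree.
That clade contains 16 terminal taxa: OTU10, OTU18, OTU19, OTU2, OTU25, OTU33, OTU34, OTU35, OTU36, OTU44, OTU47, OTU48, OTU55, OTU57, OTU60, OTU63.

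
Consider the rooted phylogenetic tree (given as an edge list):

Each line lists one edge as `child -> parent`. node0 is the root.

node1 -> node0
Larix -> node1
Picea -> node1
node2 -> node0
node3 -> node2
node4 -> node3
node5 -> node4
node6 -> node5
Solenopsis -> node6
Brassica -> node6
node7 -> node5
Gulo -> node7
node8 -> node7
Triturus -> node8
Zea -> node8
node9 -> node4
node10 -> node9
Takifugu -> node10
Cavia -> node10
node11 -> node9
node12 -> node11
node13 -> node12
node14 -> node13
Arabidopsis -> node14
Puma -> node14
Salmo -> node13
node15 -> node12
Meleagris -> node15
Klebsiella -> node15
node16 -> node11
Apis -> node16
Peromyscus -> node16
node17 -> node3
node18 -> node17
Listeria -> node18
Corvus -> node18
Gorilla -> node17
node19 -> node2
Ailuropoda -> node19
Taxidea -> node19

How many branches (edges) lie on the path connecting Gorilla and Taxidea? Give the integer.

5

The MRCA of Gorilla and Taxidea is the node subtending (((((Solenopsis,Brassica),(Gulo,(Triturus,Zea))),((Takifugu,Cavia),((((Arabidopsis,Puma),Salmo),(Meleagris,Klebsiella)),(Apis,Peromyscus)))),((Listeria,Corvus),Gorilla)),(Ailuropoda,Taxidea)).
From Gorilla up to that node: 3 branches. From Taxidea up to the same node: 2 branches. Total: 3 + 2 = 5.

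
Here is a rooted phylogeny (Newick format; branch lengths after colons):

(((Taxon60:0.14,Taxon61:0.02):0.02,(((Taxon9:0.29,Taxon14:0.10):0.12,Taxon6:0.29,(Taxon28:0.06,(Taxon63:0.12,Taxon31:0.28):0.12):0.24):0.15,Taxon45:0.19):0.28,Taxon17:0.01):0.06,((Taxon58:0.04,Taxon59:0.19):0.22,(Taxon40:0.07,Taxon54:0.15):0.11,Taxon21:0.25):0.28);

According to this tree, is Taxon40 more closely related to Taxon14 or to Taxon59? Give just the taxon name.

Taxon59

The MRCA of Taxon40 and Taxon59 subtends ((Taxon58,Taxon59),(Taxon40,Taxon54),Taxon21) (5 taxa).
The MRCA of Taxon40 and Taxon14 is the root, subtending the entire tree (15 taxa).
The first is nested inside the second, so Taxon40 shares a more recent common ancestor with Taxon59.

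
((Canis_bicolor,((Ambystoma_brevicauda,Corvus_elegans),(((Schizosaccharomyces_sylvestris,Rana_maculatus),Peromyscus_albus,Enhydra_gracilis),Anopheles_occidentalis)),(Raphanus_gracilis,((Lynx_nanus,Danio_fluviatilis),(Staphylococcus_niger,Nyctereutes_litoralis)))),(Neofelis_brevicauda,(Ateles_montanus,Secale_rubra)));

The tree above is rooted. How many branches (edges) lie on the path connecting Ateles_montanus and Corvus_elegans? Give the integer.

7

The MRCA of Ateles_montanus and Corvus_elegans is the root of the tree.
From Ateles_montanus up to that node: 3 branches. From Corvus_elegans up to the same node: 4 branches. Total: 3 + 4 = 7.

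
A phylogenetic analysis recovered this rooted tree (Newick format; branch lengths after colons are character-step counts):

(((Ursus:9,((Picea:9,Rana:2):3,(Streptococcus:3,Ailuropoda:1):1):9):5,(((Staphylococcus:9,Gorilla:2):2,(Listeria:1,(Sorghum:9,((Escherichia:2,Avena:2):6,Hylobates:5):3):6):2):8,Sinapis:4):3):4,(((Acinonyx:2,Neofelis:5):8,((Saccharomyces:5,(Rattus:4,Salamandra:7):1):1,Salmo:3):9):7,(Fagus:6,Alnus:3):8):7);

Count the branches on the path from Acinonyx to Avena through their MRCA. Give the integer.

The MRCA of Acinonyx and Avena is the root of the tree.
From Acinonyx up to that node: 4 branches. From Avena up to the same node: 8 branches. Total: 4 + 8 = 12.

12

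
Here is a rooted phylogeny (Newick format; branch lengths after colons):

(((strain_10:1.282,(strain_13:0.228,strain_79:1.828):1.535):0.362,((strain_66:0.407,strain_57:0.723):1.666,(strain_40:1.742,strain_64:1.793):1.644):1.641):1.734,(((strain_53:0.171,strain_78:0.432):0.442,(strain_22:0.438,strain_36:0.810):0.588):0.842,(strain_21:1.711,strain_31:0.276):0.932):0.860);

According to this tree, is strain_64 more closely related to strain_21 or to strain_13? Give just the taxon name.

strain_13

The MRCA of strain_64 and strain_13 subtends ((strain_10,(strain_13,strain_79)),((strain_66,strain_57),(strain_40,strain_64))) (7 taxa).
The MRCA of strain_64 and strain_21 is the root, subtending the entire tree (13 taxa).
The first is nested inside the second, so strain_64 shares a more recent common ancestor with strain_13.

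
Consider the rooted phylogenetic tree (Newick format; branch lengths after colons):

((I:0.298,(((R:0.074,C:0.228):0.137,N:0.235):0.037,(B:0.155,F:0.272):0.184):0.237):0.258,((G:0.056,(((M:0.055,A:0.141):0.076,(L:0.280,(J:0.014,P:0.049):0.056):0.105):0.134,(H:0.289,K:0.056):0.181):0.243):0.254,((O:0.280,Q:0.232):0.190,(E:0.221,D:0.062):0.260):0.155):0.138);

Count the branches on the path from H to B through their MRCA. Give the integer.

9

The MRCA of H and B is the root of the tree.
From H up to that node: 5 branches. From B up to the same node: 4 branches. Total: 5 + 4 = 9.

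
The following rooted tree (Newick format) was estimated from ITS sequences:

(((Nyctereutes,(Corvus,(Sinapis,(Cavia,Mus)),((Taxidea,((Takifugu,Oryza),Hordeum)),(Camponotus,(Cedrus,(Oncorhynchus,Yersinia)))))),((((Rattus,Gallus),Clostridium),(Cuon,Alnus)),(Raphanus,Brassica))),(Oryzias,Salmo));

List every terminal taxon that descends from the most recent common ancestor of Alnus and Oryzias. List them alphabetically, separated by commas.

Alnus, Brassica, Camponotus, Cavia, Cedrus, Clostridium, Corvus, Cuon, Gallus, Hordeum, Mus, Nyctereutes, Oncorhynchus, Oryza, Oryzias, Raphanus, Rattus, Salmo, Sinapis, Takifugu, Taxidea, Yersinia

Tracing Alnus: it sits inside (Cuon,Alnus).
Tracing Oryzias: it sits inside (Oryzias,Salmo).
The smallest clade enclosing both is the whole tree (their MRCA is the root), so the answer is all 22 tips in alphabetical order.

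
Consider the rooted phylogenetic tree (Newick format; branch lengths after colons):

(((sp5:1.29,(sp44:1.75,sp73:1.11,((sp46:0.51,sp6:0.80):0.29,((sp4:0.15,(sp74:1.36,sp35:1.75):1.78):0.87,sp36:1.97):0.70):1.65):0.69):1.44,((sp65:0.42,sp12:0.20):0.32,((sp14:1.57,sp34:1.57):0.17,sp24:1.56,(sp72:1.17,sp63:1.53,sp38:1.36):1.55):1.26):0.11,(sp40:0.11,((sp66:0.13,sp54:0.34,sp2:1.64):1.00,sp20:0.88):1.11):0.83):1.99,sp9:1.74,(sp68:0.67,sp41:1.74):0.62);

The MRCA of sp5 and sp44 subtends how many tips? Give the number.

9

The MRCA of sp5 and sp44 is the node subtending (sp5,(sp44,sp73,((sp46,sp6),((sp4,(sp74,sp35)),sp36)))).
That clade contains 9 terminal taxa: sp35, sp36, sp4, sp44, sp46, sp5, sp6, sp73, sp74.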